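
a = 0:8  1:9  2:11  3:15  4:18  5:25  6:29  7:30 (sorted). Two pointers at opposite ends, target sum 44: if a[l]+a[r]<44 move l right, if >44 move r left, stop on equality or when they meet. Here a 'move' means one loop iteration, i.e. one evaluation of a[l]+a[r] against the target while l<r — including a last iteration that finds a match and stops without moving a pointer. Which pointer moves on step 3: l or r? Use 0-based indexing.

l

l=0 r=7: 8+30=38 <44, l++
l=1 r=7: 9+30=39 <44, l++
l=2 r=7: 11+30=41 <44, l++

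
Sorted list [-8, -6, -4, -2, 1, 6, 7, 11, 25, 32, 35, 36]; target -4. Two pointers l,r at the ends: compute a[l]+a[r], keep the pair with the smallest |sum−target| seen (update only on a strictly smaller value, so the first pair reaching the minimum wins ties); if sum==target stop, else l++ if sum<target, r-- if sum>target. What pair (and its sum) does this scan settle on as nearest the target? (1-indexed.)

[1,12] -8+36=28 d=32 * → r--
[1,11] -8+35=27 d=31 * → r--
[1,10] -8+32=24 d=28 * → r--
[1,9] -8+25=17 d=21 * → r--
[1,8] -8+11=3 d=7 * → r--
[1,7] -8+7=-1 d=3 * → r--
[1,6] -8+6=-2 d=2 * → r--
[1,5] -8+1=-7 d=3 → l++
[2,5] -6+1=-5 d=1 * → l++
[3,5] -4+1=-3 d=1 → r--
[3,4] -4+-2=-6 d=2 → l++

pair (-6, 1) with sum -5 (|Δ|=1)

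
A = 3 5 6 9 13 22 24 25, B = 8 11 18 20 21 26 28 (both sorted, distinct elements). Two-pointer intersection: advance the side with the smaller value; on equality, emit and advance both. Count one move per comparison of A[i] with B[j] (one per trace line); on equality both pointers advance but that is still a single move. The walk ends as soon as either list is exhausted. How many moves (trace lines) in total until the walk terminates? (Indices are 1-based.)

13 moves

i=1 j=1: 3<8, i++
i=2 j=1: 5<8, i++
i=3 j=1: 6<8, i++
i=4 j=1: 9>8, j++
i=4 j=2: 9<11, i++
i=5 j=2: 13>11, j++
i=5 j=3: 13<18, i++
i=6 j=3: 22>18, j++
i=6 j=4: 22>20, j++
i=6 j=5: 22>21, j++
i=6 j=6: 22<26, i++
i=7 j=6: 24<26, i++
i=8 j=6: 25<26, i++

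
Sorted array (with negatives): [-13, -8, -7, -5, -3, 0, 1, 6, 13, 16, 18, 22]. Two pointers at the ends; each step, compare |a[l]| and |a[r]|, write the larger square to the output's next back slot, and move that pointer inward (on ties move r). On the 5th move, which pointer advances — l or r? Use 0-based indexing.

l=0 r=11: |-13|<=|22| out[11]=484, r--
l=0 r=10: |-13|<=|18| out[10]=324, r--
l=0 r=9: |-13|<=|16| out[9]=256, r--
l=0 r=8: |-13|<=|13| out[8]=169, r--
l=0 r=7: |-13|>|6| out[7]=169, l++

l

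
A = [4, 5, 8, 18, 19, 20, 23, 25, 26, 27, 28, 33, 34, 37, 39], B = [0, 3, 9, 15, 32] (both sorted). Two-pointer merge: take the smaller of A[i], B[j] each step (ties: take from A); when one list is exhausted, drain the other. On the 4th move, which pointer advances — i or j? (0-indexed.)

i=0 j=0: A[i]=4>B[j]=0 take 0, j++
i=0 j=1: A[i]=4>B[j]=3 take 3, j++
i=0 j=2: A[i]=4<=B[j]=9 take 4, i++
i=1 j=2: A[i]=5<=B[j]=9 take 5, i++

i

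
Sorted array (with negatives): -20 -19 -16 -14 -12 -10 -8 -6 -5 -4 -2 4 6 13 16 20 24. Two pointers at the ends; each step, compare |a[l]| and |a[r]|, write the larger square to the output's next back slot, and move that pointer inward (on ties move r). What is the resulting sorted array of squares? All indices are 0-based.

[4, 16, 16, 25, 36, 36, 64, 100, 144, 169, 196, 256, 256, 361, 400, 400, 576]

[0,16] |-20|<=|24| out[16]=576 → r--
[0,15] |-20|<=|20| out[15]=400 → r--
[0,14] |-20|>|16| out[14]=400 → l++
[1,14] |-19|>|16| out[13]=361 → l++
[2,14] |-16|<=|16| out[12]=256 → r--
[2,13] |-16|>|13| out[11]=256 → l++
[3,13] |-14|>|13| out[10]=196 → l++
[4,13] |-12|<=|13| out[9]=169 → r--
[4,12] |-12|>|6| out[8]=144 → l++
[5,12] |-10|>|6| out[7]=100 → l++
[6,12] |-8|>|6| out[6]=64 → l++
[7,12] |-6|<=|6| out[5]=36 → r--
[7,11] |-6|>|4| out[4]=36 → l++
[8,11] |-5|>|4| out[3]=25 → l++
[9,11] |-4|<=|4| out[2]=16 → r--
[9,10] |-4|>|-2| out[1]=16 → l++
[10,10] |-2|<=|-2| out[0]=4 → r--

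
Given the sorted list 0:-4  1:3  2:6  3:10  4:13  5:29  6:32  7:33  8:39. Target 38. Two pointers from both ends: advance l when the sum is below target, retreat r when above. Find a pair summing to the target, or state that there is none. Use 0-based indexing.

(6, 32)

l=0 r=8: -4+39=35 <38, l++
l=1 r=8: 3+39=42 >38, r--
l=1 r=7: 3+33=36 <38, l++
l=2 r=7: 6+33=39 >38, r--
l=2 r=6: 6+32=38, found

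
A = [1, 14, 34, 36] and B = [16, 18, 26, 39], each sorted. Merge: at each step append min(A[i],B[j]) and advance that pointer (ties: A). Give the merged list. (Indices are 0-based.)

[i=0,j=0] A[i]=1<=B[j]=16 take 1 → i++
[i=1,j=0] A[i]=14<=B[j]=16 take 14 → i++
[i=2,j=0] A[i]=34>B[j]=16 take 16 → j++
[i=2,j=1] A[i]=34>B[j]=18 take 18 → j++
[i=2,j=2] A[i]=34>B[j]=26 take 26 → j++
[i=2,j=3] A[i]=34<=B[j]=39 take 34 → i++
[i=3,j=3] A[i]=36<=B[j]=39 take 36 → i++
[i=4,j=3] A done, take B[j]=39 → j++

[1, 14, 16, 18, 26, 34, 36, 39]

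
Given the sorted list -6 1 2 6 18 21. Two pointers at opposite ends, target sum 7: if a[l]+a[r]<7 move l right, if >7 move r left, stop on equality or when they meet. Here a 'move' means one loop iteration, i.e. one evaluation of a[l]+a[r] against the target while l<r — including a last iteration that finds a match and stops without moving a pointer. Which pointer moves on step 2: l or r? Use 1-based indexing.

[1,6] -6+21=15 >7 → r--
[1,5] -6+18=12 >7 → r--

r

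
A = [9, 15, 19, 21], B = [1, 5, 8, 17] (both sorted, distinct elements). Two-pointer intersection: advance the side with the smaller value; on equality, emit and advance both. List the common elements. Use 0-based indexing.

i=0 j=0: 9>1, j++
i=0 j=1: 9>5, j++
i=0 j=2: 9>8, j++
i=0 j=3: 9<17, i++
i=1 j=3: 15<17, i++
i=2 j=3: 19>17, j++

intersection = []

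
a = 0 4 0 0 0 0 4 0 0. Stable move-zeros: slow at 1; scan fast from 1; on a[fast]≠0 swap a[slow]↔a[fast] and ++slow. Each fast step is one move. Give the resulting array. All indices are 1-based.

[4, 4, 0, 0, 0, 0, 0, 0, 0]

slow=1 fast=1: a[fast]=0, fast++
slow=1 fast=2: a[fast]=4≠0 swap→a[1]=4, slow++,fast++
slow=2 fast=3: a[fast]=0, fast++
slow=2 fast=4: a[fast]=0, fast++
slow=2 fast=5: a[fast]=0, fast++
slow=2 fast=6: a[fast]=0, fast++
slow=2 fast=7: a[fast]=4≠0 swap→a[2]=4, slow++,fast++
slow=3 fast=8: a[fast]=0, fast++
slow=3 fast=9: a[fast]=0, fast++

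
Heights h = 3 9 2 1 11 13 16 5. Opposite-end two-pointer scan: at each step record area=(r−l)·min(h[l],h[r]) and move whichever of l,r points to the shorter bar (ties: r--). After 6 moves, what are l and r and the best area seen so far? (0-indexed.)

l=5, r=6, best area=45

l=0 r=7: min(3,5)*7=21 best=21 *, l++
l=1 r=7: min(9,5)*6=30 best=30 *, r--
l=1 r=6: min(9,16)*5=45 best=45 *, l++
l=2 r=6: min(2,16)*4=8 best=45, l++
l=3 r=6: min(1,16)*3=3 best=45, l++
l=4 r=6: min(11,16)*2=22 best=45, l++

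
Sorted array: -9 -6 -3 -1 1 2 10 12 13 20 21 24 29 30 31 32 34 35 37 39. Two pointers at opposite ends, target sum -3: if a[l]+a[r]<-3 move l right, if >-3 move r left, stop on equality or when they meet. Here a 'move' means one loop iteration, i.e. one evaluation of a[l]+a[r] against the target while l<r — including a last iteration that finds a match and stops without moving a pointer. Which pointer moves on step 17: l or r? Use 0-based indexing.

r

l=0 r=19: -9+39=30 >-3, r--
l=0 r=18: -9+37=28 >-3, r--
l=0 r=17: -9+35=26 >-3, r--
l=0 r=16: -9+34=25 >-3, r--
l=0 r=15: -9+32=23 >-3, r--
l=0 r=14: -9+31=22 >-3, r--
l=0 r=13: -9+30=21 >-3, r--
l=0 r=12: -9+29=20 >-3, r--
l=0 r=11: -9+24=15 >-3, r--
l=0 r=10: -9+21=12 >-3, r--
l=0 r=9: -9+20=11 >-3, r--
l=0 r=8: -9+13=4 >-3, r--
l=0 r=7: -9+12=3 >-3, r--
l=0 r=6: -9+10=1 >-3, r--
l=0 r=5: -9+2=-7 <-3, l++
l=1 r=5: -6+2=-4 <-3, l++
l=2 r=5: -3+2=-1 >-3, r--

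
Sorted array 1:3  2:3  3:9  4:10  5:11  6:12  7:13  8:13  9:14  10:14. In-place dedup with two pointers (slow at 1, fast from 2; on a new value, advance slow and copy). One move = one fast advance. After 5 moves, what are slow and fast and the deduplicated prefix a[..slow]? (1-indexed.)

slow=1 fast=2: a[fast]=3=a[slow] dup, fast++
slow=1 fast=3: a[fast]=9≠a[slow]=3 write a[2]=9, slow++,fast++
slow=2 fast=4: a[fast]=10≠a[slow]=9 write a[3]=10, slow++,fast++
slow=3 fast=5: a[fast]=11≠a[slow]=10 write a[4]=11, slow++,fast++
slow=4 fast=6: a[fast]=12≠a[slow]=11 write a[5]=12, slow++,fast++

slow=5, fast=7, prefix=[3, 9, 10, 11, 12]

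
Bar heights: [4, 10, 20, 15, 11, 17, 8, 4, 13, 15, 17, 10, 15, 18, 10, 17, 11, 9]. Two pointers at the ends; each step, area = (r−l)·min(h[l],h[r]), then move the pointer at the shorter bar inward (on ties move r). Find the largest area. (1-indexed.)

max area = 221

[1,18] min(4,9)*17=68 best=68 * → l++
[2,18] min(10,9)*16=144 best=144 * → r--
[2,17] min(10,11)*15=150 best=150 * → l++
[3,17] min(20,11)*14=154 best=154 * → r--
[3,16] min(20,17)*13=221 best=221 * → r--
[3,15] min(20,10)*12=120 best=221 → r--
[3,14] min(20,18)*11=198 best=221 → r--
[3,13] min(20,15)*10=150 best=221 → r--
[3,12] min(20,10)*9=90 best=221 → r--
[3,11] min(20,17)*8=136 best=221 → r--
[3,10] min(20,15)*7=105 best=221 → r--
[3,9] min(20,13)*6=78 best=221 → r--
[3,8] min(20,4)*5=20 best=221 → r--
[3,7] min(20,8)*4=32 best=221 → r--
[3,6] min(20,17)*3=51 best=221 → r--
[3,5] min(20,11)*2=22 best=221 → r--
[3,4] min(20,15)*1=15 best=221 → r--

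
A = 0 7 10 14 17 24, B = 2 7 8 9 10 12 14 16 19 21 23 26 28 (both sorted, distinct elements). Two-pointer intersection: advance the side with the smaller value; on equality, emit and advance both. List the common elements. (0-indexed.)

[i=0,j=0] 0<2 → i++
[i=1,j=0] 7>2 → j++
[i=1,j=1] 7==7 emit → i++,j++
[i=2,j=2] 10>8 → j++
[i=2,j=3] 10>9 → j++
[i=2,j=4] 10==10 emit → i++,j++
[i=3,j=5] 14>12 → j++
[i=3,j=6] 14==14 emit → i++,j++
[i=4,j=7] 17>16 → j++
[i=4,j=8] 17<19 → i++
[i=5,j=8] 24>19 → j++
[i=5,j=9] 24>21 → j++
[i=5,j=10] 24>23 → j++
[i=5,j=11] 24<26 → i++

intersection = [7, 10, 14]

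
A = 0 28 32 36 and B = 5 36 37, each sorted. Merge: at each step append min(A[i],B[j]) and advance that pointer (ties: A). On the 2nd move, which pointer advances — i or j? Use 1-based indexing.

j

i=1 j=1: A[i]=0<=B[j]=5 take 0, i++
i=2 j=1: A[i]=28>B[j]=5 take 5, j++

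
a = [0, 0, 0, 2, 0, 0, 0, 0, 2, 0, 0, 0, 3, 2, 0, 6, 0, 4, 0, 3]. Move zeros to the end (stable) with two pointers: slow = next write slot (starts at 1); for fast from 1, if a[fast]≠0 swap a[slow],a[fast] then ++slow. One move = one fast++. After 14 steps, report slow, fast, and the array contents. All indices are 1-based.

slow=5, fast=15, a=[2, 2, 3, 2, 0, 0, 0, 0, 0, 0, 0, 0, 0, 0, 0, 6, 0, 4, 0, 3]

slow=1 fast=1: a[fast]=0, fast++
slow=1 fast=2: a[fast]=0, fast++
slow=1 fast=3: a[fast]=0, fast++
slow=1 fast=4: a[fast]=2≠0 swap→a[1]=2, slow++,fast++
slow=2 fast=5: a[fast]=0, fast++
slow=2 fast=6: a[fast]=0, fast++
slow=2 fast=7: a[fast]=0, fast++
slow=2 fast=8: a[fast]=0, fast++
slow=2 fast=9: a[fast]=2≠0 swap→a[2]=2, slow++,fast++
slow=3 fast=10: a[fast]=0, fast++
slow=3 fast=11: a[fast]=0, fast++
slow=3 fast=12: a[fast]=0, fast++
slow=3 fast=13: a[fast]=3≠0 swap→a[3]=3, slow++,fast++
slow=4 fast=14: a[fast]=2≠0 swap→a[4]=2, slow++,fast++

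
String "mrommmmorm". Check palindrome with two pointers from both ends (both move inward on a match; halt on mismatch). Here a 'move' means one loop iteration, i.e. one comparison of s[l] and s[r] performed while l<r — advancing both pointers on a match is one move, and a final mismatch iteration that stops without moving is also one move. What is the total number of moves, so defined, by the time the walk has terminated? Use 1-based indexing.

5 moves

l=1 r=10: 'm'=='m', l++,r--
l=2 r=9: 'r'=='r', l++,r--
l=3 r=8: 'o'=='o', l++,r--
l=4 r=7: 'm'=='m', l++,r--
l=5 r=6: 'm'=='m', l++,r--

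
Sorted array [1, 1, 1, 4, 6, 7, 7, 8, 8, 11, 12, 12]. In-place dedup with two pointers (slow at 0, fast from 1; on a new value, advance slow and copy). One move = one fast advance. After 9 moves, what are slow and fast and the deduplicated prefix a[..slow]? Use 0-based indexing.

slow=5, fast=10, prefix=[1, 4, 6, 7, 8, 11]

(s=0,f=1) a[fast]=1=a[slow] dup → fast++
(s=0,f=2) a[fast]=1=a[slow] dup → fast++
(s=0,f=3) a[fast]=4≠a[slow]=1 write a[1]=4 → slow++,fast++
(s=1,f=4) a[fast]=6≠a[slow]=4 write a[2]=6 → slow++,fast++
(s=2,f=5) a[fast]=7≠a[slow]=6 write a[3]=7 → slow++,fast++
(s=3,f=6) a[fast]=7=a[slow] dup → fast++
(s=3,f=7) a[fast]=8≠a[slow]=7 write a[4]=8 → slow++,fast++
(s=4,f=8) a[fast]=8=a[slow] dup → fast++
(s=4,f=9) a[fast]=11≠a[slow]=8 write a[5]=11 → slow++,fast++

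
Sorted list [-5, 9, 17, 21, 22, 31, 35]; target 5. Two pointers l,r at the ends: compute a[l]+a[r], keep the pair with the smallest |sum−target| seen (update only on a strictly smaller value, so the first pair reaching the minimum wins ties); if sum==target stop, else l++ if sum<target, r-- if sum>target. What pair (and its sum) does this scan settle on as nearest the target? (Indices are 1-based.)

pair (-5, 9) with sum 4 (|Δ|=1)

l=1 r=7: -5+35=30 d=25 *, r--
l=1 r=6: -5+31=26 d=21 *, r--
l=1 r=5: -5+22=17 d=12 *, r--
l=1 r=4: -5+21=16 d=11 *, r--
l=1 r=3: -5+17=12 d=7 *, r--
l=1 r=2: -5+9=4 d=1 *, l++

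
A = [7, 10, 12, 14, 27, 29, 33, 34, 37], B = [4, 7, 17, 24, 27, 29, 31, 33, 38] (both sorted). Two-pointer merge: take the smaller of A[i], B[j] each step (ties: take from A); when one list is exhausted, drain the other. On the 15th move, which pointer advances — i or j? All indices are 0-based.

[i=0,j=0] A[i]=7>B[j]=4 take 4 → j++
[i=0,j=1] A[i]=7<=B[j]=7 take 7 → i++
[i=1,j=1] A[i]=10>B[j]=7 take 7 → j++
[i=1,j=2] A[i]=10<=B[j]=17 take 10 → i++
[i=2,j=2] A[i]=12<=B[j]=17 take 12 → i++
[i=3,j=2] A[i]=14<=B[j]=17 take 14 → i++
[i=4,j=2] A[i]=27>B[j]=17 take 17 → j++
[i=4,j=3] A[i]=27>B[j]=24 take 24 → j++
[i=4,j=4] A[i]=27<=B[j]=27 take 27 → i++
[i=5,j=4] A[i]=29>B[j]=27 take 27 → j++
[i=5,j=5] A[i]=29<=B[j]=29 take 29 → i++
[i=6,j=5] A[i]=33>B[j]=29 take 29 → j++
[i=6,j=6] A[i]=33>B[j]=31 take 31 → j++
[i=6,j=7] A[i]=33<=B[j]=33 take 33 → i++
[i=7,j=7] A[i]=34>B[j]=33 take 33 → j++

j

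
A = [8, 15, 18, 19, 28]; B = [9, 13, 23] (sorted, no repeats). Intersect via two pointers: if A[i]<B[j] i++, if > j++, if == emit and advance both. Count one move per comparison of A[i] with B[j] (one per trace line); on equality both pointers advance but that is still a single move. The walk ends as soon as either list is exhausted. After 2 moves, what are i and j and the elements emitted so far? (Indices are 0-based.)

i=1, j=1, emitted=[]

i=0 j=0: 8<9, i++
i=1 j=0: 15>9, j++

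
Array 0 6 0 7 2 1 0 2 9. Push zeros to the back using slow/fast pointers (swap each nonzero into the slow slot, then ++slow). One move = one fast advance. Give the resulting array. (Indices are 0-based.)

(s=0,f=0) a[fast]=0 → fast++
(s=0,f=1) a[fast]=6≠0 swap→a[0]=6 → slow++,fast++
(s=1,f=2) a[fast]=0 → fast++
(s=1,f=3) a[fast]=7≠0 swap→a[1]=7 → slow++,fast++
(s=2,f=4) a[fast]=2≠0 swap→a[2]=2 → slow++,fast++
(s=3,f=5) a[fast]=1≠0 swap→a[3]=1 → slow++,fast++
(s=4,f=6) a[fast]=0 → fast++
(s=4,f=7) a[fast]=2≠0 swap→a[4]=2 → slow++,fast++
(s=5,f=8) a[fast]=9≠0 swap→a[5]=9 → slow++,fast++

[6, 7, 2, 1, 2, 9, 0, 0, 0]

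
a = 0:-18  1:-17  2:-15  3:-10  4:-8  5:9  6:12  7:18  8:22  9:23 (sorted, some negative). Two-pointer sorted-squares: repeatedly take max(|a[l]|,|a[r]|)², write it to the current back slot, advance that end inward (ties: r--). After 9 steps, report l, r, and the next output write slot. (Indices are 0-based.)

l=4, r=4, next write slot=0

[0,9] |-18|<=|23| out[9]=529 → r--
[0,8] |-18|<=|22| out[8]=484 → r--
[0,7] |-18|<=|18| out[7]=324 → r--
[0,6] |-18|>|12| out[6]=324 → l++
[1,6] |-17|>|12| out[5]=289 → l++
[2,6] |-15|>|12| out[4]=225 → l++
[3,6] |-10|<=|12| out[3]=144 → r--
[3,5] |-10|>|9| out[2]=100 → l++
[4,5] |-8|<=|9| out[1]=81 → r--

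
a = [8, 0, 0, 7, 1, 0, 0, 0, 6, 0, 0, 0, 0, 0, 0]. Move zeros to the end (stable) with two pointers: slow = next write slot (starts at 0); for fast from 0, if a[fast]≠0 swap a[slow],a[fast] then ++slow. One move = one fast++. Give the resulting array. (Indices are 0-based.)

(s=0,f=0) a[fast]=8≠0 swap→a[0]=8 → slow++,fast++
(s=1,f=1) a[fast]=0 → fast++
(s=1,f=2) a[fast]=0 → fast++
(s=1,f=3) a[fast]=7≠0 swap→a[1]=7 → slow++,fast++
(s=2,f=4) a[fast]=1≠0 swap→a[2]=1 → slow++,fast++
(s=3,f=5) a[fast]=0 → fast++
(s=3,f=6) a[fast]=0 → fast++
(s=3,f=7) a[fast]=0 → fast++
(s=3,f=8) a[fast]=6≠0 swap→a[3]=6 → slow++,fast++
(s=4,f=9) a[fast]=0 → fast++
(s=4,f=10) a[fast]=0 → fast++
(s=4,f=11) a[fast]=0 → fast++
(s=4,f=12) a[fast]=0 → fast++
(s=4,f=13) a[fast]=0 → fast++
(s=4,f=14) a[fast]=0 → fast++

[8, 7, 1, 6, 0, 0, 0, 0, 0, 0, 0, 0, 0, 0, 0]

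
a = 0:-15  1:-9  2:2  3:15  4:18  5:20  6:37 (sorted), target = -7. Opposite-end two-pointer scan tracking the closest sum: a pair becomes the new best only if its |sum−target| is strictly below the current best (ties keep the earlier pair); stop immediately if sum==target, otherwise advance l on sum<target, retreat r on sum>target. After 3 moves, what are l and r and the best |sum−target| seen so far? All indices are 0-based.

l=0, r=3, best |Δ|=10

l=0 r=6: -15+37=22 d=29 *, r--
l=0 r=5: -15+20=5 d=12 *, r--
l=0 r=4: -15+18=3 d=10 *, r--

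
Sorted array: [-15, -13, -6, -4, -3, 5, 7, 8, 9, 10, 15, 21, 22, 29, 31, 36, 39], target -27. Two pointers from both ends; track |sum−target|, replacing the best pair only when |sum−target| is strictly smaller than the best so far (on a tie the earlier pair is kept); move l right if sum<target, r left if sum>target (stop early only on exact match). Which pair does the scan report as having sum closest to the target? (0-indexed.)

pair (-15, -13) with sum -28 (|Δ|=1)

[0,16] -15+39=24 d=51 * → r--
[0,15] -15+36=21 d=48 * → r--
[0,14] -15+31=16 d=43 * → r--
[0,13] -15+29=14 d=41 * → r--
[0,12] -15+22=7 d=34 * → r--
[0,11] -15+21=6 d=33 * → r--
[0,10] -15+15=0 d=27 * → r--
[0,9] -15+10=-5 d=22 * → r--
[0,8] -15+9=-6 d=21 * → r--
[0,7] -15+8=-7 d=20 * → r--
[0,6] -15+7=-8 d=19 * → r--
[0,5] -15+5=-10 d=17 * → r--
[0,4] -15+-3=-18 d=9 * → r--
[0,3] -15+-4=-19 d=8 * → r--
[0,2] -15+-6=-21 d=6 * → r--
[0,1] -15+-13=-28 d=1 * → l++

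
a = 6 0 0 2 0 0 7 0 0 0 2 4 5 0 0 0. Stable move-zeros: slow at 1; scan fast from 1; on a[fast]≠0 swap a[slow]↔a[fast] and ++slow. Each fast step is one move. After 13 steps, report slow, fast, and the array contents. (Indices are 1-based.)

(s=1,f=1) a[fast]=6≠0 swap→a[1]=6 → slow++,fast++
(s=2,f=2) a[fast]=0 → fast++
(s=2,f=3) a[fast]=0 → fast++
(s=2,f=4) a[fast]=2≠0 swap→a[2]=2 → slow++,fast++
(s=3,f=5) a[fast]=0 → fast++
(s=3,f=6) a[fast]=0 → fast++
(s=3,f=7) a[fast]=7≠0 swap→a[3]=7 → slow++,fast++
(s=4,f=8) a[fast]=0 → fast++
(s=4,f=9) a[fast]=0 → fast++
(s=4,f=10) a[fast]=0 → fast++
(s=4,f=11) a[fast]=2≠0 swap→a[4]=2 → slow++,fast++
(s=5,f=12) a[fast]=4≠0 swap→a[5]=4 → slow++,fast++
(s=6,f=13) a[fast]=5≠0 swap→a[6]=5 → slow++,fast++

slow=7, fast=14, a=[6, 2, 7, 2, 4, 5, 0, 0, 0, 0, 0, 0, 0, 0, 0, 0]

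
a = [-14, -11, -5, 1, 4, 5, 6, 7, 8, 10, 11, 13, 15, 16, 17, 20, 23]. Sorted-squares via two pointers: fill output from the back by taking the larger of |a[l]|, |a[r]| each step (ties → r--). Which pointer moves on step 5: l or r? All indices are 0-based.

r

l=0 r=16: |-14|<=|23| out[16]=529, r--
l=0 r=15: |-14|<=|20| out[15]=400, r--
l=0 r=14: |-14|<=|17| out[14]=289, r--
l=0 r=13: |-14|<=|16| out[13]=256, r--
l=0 r=12: |-14|<=|15| out[12]=225, r--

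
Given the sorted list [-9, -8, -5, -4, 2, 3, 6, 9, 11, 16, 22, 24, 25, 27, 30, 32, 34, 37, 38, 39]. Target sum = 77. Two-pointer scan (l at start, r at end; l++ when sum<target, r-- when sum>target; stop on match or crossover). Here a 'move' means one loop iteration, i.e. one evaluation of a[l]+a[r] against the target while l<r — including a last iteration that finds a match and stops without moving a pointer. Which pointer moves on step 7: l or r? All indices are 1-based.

[1,20] -9+39=30 <77 → l++
[2,20] -8+39=31 <77 → l++
[3,20] -5+39=34 <77 → l++
[4,20] -4+39=35 <77 → l++
[5,20] 2+39=41 <77 → l++
[6,20] 3+39=42 <77 → l++
[7,20] 6+39=45 <77 → l++

l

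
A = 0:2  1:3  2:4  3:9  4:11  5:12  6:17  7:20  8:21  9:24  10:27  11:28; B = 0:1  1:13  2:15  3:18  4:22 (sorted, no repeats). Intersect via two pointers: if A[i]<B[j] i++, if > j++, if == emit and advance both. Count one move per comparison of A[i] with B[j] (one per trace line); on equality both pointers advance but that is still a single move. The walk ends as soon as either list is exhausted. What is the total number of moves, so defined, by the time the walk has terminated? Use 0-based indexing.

14 moves

[i=0,j=0] 2>1 → j++
[i=0,j=1] 2<13 → i++
[i=1,j=1] 3<13 → i++
[i=2,j=1] 4<13 → i++
[i=3,j=1] 9<13 → i++
[i=4,j=1] 11<13 → i++
[i=5,j=1] 12<13 → i++
[i=6,j=1] 17>13 → j++
[i=6,j=2] 17>15 → j++
[i=6,j=3] 17<18 → i++
[i=7,j=3] 20>18 → j++
[i=7,j=4] 20<22 → i++
[i=8,j=4] 21<22 → i++
[i=9,j=4] 24>22 → j++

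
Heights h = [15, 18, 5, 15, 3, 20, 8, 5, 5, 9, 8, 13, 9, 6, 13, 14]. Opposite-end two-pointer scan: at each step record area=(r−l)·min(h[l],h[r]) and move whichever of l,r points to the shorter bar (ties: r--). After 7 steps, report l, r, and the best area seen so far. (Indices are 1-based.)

l=1 r=16: min(15,14)*15=210 best=210 *, r--
l=1 r=15: min(15,13)*14=182 best=210, r--
l=1 r=14: min(15,6)*13=78 best=210, r--
l=1 r=13: min(15,9)*12=108 best=210, r--
l=1 r=12: min(15,13)*11=143 best=210, r--
l=1 r=11: min(15,8)*10=80 best=210, r--
l=1 r=10: min(15,9)*9=81 best=210, r--

l=1, r=9, best area=210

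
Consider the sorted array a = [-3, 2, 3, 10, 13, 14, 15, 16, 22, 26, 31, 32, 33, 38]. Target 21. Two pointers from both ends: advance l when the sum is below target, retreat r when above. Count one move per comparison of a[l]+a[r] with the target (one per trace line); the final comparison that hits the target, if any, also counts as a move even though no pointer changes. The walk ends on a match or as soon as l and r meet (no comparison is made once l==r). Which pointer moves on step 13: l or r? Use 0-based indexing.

l=0 r=13: -3+38=35 >21, r--
l=0 r=12: -3+33=30 >21, r--
l=0 r=11: -3+32=29 >21, r--
l=0 r=10: -3+31=28 >21, r--
l=0 r=9: -3+26=23 >21, r--
l=0 r=8: -3+22=19 <21, l++
l=1 r=8: 2+22=24 >21, r--
l=1 r=7: 2+16=18 <21, l++
l=2 r=7: 3+16=19 <21, l++
l=3 r=7: 10+16=26 >21, r--
l=3 r=6: 10+15=25 >21, r--
l=3 r=5: 10+14=24 >21, r--
l=3 r=4: 10+13=23 >21, r--

r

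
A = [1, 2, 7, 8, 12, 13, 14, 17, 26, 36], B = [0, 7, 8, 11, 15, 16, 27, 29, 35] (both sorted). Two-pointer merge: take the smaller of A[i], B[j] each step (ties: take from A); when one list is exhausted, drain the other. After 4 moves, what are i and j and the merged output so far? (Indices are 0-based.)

i=3, j=1, merged so far=[0, 1, 2, 7]

i=0 j=0: A[i]=1>B[j]=0 take 0, j++
i=0 j=1: A[i]=1<=B[j]=7 take 1, i++
i=1 j=1: A[i]=2<=B[j]=7 take 2, i++
i=2 j=1: A[i]=7<=B[j]=7 take 7, i++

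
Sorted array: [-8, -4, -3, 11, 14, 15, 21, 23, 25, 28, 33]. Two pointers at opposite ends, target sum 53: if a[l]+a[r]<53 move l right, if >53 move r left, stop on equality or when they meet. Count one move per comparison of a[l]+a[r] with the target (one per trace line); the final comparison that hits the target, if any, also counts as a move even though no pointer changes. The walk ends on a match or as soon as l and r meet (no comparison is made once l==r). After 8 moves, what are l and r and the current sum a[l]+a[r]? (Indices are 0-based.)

l=0 r=10: -8+33=25 <53, l++
l=1 r=10: -4+33=29 <53, l++
l=2 r=10: -3+33=30 <53, l++
l=3 r=10: 11+33=44 <53, l++
l=4 r=10: 14+33=47 <53, l++
l=5 r=10: 15+33=48 <53, l++
l=6 r=10: 21+33=54 >53, r--
l=6 r=9: 21+28=49 <53, l++

l=7, r=9, sum=51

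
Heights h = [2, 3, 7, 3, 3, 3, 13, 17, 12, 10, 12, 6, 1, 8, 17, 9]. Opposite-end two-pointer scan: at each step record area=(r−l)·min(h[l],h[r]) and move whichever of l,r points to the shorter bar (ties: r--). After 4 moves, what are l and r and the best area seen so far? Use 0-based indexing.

l=4, r=15, best area=91

[0,15] min(2,9)*15=30 best=30 * → l++
[1,15] min(3,9)*14=42 best=42 * → l++
[2,15] min(7,9)*13=91 best=91 * → l++
[3,15] min(3,9)*12=36 best=91 → l++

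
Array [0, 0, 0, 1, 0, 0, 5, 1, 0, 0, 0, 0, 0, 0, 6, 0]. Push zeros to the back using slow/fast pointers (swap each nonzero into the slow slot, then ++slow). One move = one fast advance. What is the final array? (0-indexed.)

(s=0,f=0) a[fast]=0 → fast++
(s=0,f=1) a[fast]=0 → fast++
(s=0,f=2) a[fast]=0 → fast++
(s=0,f=3) a[fast]=1≠0 swap→a[0]=1 → slow++,fast++
(s=1,f=4) a[fast]=0 → fast++
(s=1,f=5) a[fast]=0 → fast++
(s=1,f=6) a[fast]=5≠0 swap→a[1]=5 → slow++,fast++
(s=2,f=7) a[fast]=1≠0 swap→a[2]=1 → slow++,fast++
(s=3,f=8) a[fast]=0 → fast++
(s=3,f=9) a[fast]=0 → fast++
(s=3,f=10) a[fast]=0 → fast++
(s=3,f=11) a[fast]=0 → fast++
(s=3,f=12) a[fast]=0 → fast++
(s=3,f=13) a[fast]=0 → fast++
(s=3,f=14) a[fast]=6≠0 swap→a[3]=6 → slow++,fast++
(s=4,f=15) a[fast]=0 → fast++

[1, 5, 1, 6, 0, 0, 0, 0, 0, 0, 0, 0, 0, 0, 0, 0]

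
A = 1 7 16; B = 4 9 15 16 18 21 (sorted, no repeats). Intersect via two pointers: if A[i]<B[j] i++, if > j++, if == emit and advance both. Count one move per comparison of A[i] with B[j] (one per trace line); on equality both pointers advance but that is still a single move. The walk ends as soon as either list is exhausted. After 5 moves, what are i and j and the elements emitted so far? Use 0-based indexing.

i=0 j=0: 1<4, i++
i=1 j=0: 7>4, j++
i=1 j=1: 7<9, i++
i=2 j=1: 16>9, j++
i=2 j=2: 16>15, j++

i=2, j=3, emitted=[]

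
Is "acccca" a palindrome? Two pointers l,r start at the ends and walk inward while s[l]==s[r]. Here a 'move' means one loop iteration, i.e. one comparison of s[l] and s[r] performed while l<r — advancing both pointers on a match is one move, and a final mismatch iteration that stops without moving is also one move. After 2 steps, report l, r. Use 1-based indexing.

l=3, r=4

l=1 r=6: 'a'=='a', l++,r--
l=2 r=5: 'c'=='c', l++,r--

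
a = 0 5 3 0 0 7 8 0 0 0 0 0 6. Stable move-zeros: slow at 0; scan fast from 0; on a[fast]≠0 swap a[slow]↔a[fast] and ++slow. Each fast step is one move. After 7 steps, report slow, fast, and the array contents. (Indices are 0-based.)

slow=4, fast=7, a=[5, 3, 7, 8, 0, 0, 0, 0, 0, 0, 0, 0, 6]

slow=0 fast=0: a[fast]=0, fast++
slow=0 fast=1: a[fast]=5≠0 swap→a[0]=5, slow++,fast++
slow=1 fast=2: a[fast]=3≠0 swap→a[1]=3, slow++,fast++
slow=2 fast=3: a[fast]=0, fast++
slow=2 fast=4: a[fast]=0, fast++
slow=2 fast=5: a[fast]=7≠0 swap→a[2]=7, slow++,fast++
slow=3 fast=6: a[fast]=8≠0 swap→a[3]=8, slow++,fast++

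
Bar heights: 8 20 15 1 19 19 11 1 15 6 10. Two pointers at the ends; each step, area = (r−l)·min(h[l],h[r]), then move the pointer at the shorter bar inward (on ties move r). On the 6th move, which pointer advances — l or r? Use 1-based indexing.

[1,11] min(8,10)*10=80 best=80 * → l++
[2,11] min(20,10)*9=90 best=90 * → r--
[2,10] min(20,6)*8=48 best=90 → r--
[2,9] min(20,15)*7=105 best=105 * → r--
[2,8] min(20,1)*6=6 best=105 → r--
[2,7] min(20,11)*5=55 best=105 → r--

r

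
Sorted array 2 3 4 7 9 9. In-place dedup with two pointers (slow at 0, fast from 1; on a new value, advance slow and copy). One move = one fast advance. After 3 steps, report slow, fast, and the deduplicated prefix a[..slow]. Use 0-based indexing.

slow=3, fast=4, prefix=[2, 3, 4, 7]

slow=0 fast=1: a[fast]=3≠a[slow]=2 write a[1]=3, slow++,fast++
slow=1 fast=2: a[fast]=4≠a[slow]=3 write a[2]=4, slow++,fast++
slow=2 fast=3: a[fast]=7≠a[slow]=4 write a[3]=7, slow++,fast++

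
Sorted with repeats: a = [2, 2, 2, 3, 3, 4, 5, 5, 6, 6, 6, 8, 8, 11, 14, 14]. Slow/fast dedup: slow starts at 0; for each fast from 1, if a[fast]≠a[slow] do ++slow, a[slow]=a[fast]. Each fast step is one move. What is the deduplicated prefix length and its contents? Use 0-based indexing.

length 8; prefix = [2, 3, 4, 5, 6, 8, 11, 14]

slow=0 fast=1: a[fast]=2=a[slow] dup, fast++
slow=0 fast=2: a[fast]=2=a[slow] dup, fast++
slow=0 fast=3: a[fast]=3≠a[slow]=2 write a[1]=3, slow++,fast++
slow=1 fast=4: a[fast]=3=a[slow] dup, fast++
slow=1 fast=5: a[fast]=4≠a[slow]=3 write a[2]=4, slow++,fast++
slow=2 fast=6: a[fast]=5≠a[slow]=4 write a[3]=5, slow++,fast++
slow=3 fast=7: a[fast]=5=a[slow] dup, fast++
slow=3 fast=8: a[fast]=6≠a[slow]=5 write a[4]=6, slow++,fast++
slow=4 fast=9: a[fast]=6=a[slow] dup, fast++
slow=4 fast=10: a[fast]=6=a[slow] dup, fast++
slow=4 fast=11: a[fast]=8≠a[slow]=6 write a[5]=8, slow++,fast++
slow=5 fast=12: a[fast]=8=a[slow] dup, fast++
slow=5 fast=13: a[fast]=11≠a[slow]=8 write a[6]=11, slow++,fast++
slow=6 fast=14: a[fast]=14≠a[slow]=11 write a[7]=14, slow++,fast++
slow=7 fast=15: a[fast]=14=a[slow] dup, fast++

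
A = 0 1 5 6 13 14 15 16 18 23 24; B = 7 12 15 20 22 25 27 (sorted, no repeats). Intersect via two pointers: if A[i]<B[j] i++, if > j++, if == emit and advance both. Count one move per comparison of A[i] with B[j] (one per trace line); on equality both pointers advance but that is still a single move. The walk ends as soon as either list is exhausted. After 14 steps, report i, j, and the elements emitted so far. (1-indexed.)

[i=1,j=1] 0<7 → i++
[i=2,j=1] 1<7 → i++
[i=3,j=1] 5<7 → i++
[i=4,j=1] 6<7 → i++
[i=5,j=1] 13>7 → j++
[i=5,j=2] 13>12 → j++
[i=5,j=3] 13<15 → i++
[i=6,j=3] 14<15 → i++
[i=7,j=3] 15==15 emit → i++,j++
[i=8,j=4] 16<20 → i++
[i=9,j=4] 18<20 → i++
[i=10,j=4] 23>20 → j++
[i=10,j=5] 23>22 → j++
[i=10,j=6] 23<25 → i++

i=11, j=6, emitted=[15]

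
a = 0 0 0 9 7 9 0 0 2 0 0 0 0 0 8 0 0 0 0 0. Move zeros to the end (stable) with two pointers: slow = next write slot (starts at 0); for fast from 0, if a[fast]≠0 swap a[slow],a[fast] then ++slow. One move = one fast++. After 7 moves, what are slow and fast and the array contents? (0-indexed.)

slow=0 fast=0: a[fast]=0, fast++
slow=0 fast=1: a[fast]=0, fast++
slow=0 fast=2: a[fast]=0, fast++
slow=0 fast=3: a[fast]=9≠0 swap→a[0]=9, slow++,fast++
slow=1 fast=4: a[fast]=7≠0 swap→a[1]=7, slow++,fast++
slow=2 fast=5: a[fast]=9≠0 swap→a[2]=9, slow++,fast++
slow=3 fast=6: a[fast]=0, fast++

slow=3, fast=7, a=[9, 7, 9, 0, 0, 0, 0, 0, 2, 0, 0, 0, 0, 0, 8, 0, 0, 0, 0, 0]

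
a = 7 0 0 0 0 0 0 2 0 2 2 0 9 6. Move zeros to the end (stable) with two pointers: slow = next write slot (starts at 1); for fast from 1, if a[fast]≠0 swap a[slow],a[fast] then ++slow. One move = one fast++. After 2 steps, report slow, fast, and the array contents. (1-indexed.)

slow=2, fast=3, a=[7, 0, 0, 0, 0, 0, 0, 2, 0, 2, 2, 0, 9, 6]

(s=1,f=1) a[fast]=7≠0 swap→a[1]=7 → slow++,fast++
(s=2,f=2) a[fast]=0 → fast++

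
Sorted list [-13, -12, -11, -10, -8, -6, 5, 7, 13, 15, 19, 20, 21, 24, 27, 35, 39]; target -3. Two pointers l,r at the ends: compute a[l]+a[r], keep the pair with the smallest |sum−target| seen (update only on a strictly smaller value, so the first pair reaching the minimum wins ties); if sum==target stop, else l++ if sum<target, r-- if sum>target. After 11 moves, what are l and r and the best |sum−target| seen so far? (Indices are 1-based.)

l=1 r=17: -13+39=26 d=29 *, r--
l=1 r=16: -13+35=22 d=25 *, r--
l=1 r=15: -13+27=14 d=17 *, r--
l=1 r=14: -13+24=11 d=14 *, r--
l=1 r=13: -13+21=8 d=11 *, r--
l=1 r=12: -13+20=7 d=10 *, r--
l=1 r=11: -13+19=6 d=9 *, r--
l=1 r=10: -13+15=2 d=5 *, r--
l=1 r=9: -13+13=0 d=3 *, r--
l=1 r=8: -13+7=-6 d=3, l++
l=2 r=8: -12+7=-5 d=2 *, l++

l=3, r=8, best |Δ|=2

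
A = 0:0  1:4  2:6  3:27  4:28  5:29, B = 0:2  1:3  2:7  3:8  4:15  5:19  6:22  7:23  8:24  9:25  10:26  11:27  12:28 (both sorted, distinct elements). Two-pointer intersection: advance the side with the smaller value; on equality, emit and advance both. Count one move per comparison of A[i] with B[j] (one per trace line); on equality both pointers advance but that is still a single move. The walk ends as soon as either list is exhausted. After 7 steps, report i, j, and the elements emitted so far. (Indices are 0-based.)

[i=0,j=0] 0<2 → i++
[i=1,j=0] 4>2 → j++
[i=1,j=1] 4>3 → j++
[i=1,j=2] 4<7 → i++
[i=2,j=2] 6<7 → i++
[i=3,j=2] 27>7 → j++
[i=3,j=3] 27>8 → j++

i=3, j=4, emitted=[]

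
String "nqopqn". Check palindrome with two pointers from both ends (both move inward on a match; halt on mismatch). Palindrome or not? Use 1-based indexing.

not a palindrome (mismatch at 3,4)

l=1 r=6: 'n'=='n', l++,r--
l=2 r=5: 'q'=='q', l++,r--
l=3 r=4: 'o'!='p', stop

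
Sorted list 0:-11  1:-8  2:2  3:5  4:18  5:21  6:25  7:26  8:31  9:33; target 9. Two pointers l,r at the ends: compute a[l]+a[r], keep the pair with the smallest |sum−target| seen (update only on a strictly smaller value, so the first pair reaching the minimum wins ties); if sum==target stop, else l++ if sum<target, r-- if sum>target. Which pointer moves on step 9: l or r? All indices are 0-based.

l=0 r=9: -11+33=22 d=13 *, r--
l=0 r=8: -11+31=20 d=11 *, r--
l=0 r=7: -11+26=15 d=6 *, r--
l=0 r=6: -11+25=14 d=5 *, r--
l=0 r=5: -11+21=10 d=1 *, r--
l=0 r=4: -11+18=7 d=2, l++
l=1 r=4: -8+18=10 d=1, r--
l=1 r=3: -8+5=-3 d=12, l++
l=2 r=3: 2+5=7 d=2, l++

l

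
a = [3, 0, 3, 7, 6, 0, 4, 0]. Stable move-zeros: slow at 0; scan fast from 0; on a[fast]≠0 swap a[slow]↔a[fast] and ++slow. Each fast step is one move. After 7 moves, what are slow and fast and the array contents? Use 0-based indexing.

slow=0 fast=0: a[fast]=3≠0 swap→a[0]=3, slow++,fast++
slow=1 fast=1: a[fast]=0, fast++
slow=1 fast=2: a[fast]=3≠0 swap→a[1]=3, slow++,fast++
slow=2 fast=3: a[fast]=7≠0 swap→a[2]=7, slow++,fast++
slow=3 fast=4: a[fast]=6≠0 swap→a[3]=6, slow++,fast++
slow=4 fast=5: a[fast]=0, fast++
slow=4 fast=6: a[fast]=4≠0 swap→a[4]=4, slow++,fast++

slow=5, fast=7, a=[3, 3, 7, 6, 4, 0, 0, 0]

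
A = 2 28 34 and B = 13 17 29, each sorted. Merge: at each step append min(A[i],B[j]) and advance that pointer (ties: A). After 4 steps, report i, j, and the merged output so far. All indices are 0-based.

[i=0,j=0] A[i]=2<=B[j]=13 take 2 → i++
[i=1,j=0] A[i]=28>B[j]=13 take 13 → j++
[i=1,j=1] A[i]=28>B[j]=17 take 17 → j++
[i=1,j=2] A[i]=28<=B[j]=29 take 28 → i++

i=2, j=2, merged so far=[2, 13, 17, 28]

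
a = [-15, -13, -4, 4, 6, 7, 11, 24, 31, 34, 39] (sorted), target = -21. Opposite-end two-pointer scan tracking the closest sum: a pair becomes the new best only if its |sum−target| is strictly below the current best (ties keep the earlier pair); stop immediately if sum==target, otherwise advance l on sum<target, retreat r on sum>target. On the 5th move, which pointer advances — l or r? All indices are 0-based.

[0,10] -15+39=24 d=45 * → r--
[0,9] -15+34=19 d=40 * → r--
[0,8] -15+31=16 d=37 * → r--
[0,7] -15+24=9 d=30 * → r--
[0,6] -15+11=-4 d=17 * → r--

r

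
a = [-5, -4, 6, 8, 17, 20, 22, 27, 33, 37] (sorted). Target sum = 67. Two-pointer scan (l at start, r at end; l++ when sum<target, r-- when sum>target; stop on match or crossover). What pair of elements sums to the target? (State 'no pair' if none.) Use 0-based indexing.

no pair

[0,9] -5+37=32 <67 → l++
[1,9] -4+37=33 <67 → l++
[2,9] 6+37=43 <67 → l++
[3,9] 8+37=45 <67 → l++
[4,9] 17+37=54 <67 → l++
[5,9] 20+37=57 <67 → l++
[6,9] 22+37=59 <67 → l++
[7,9] 27+37=64 <67 → l++
[8,9] 33+37=70 >67 → r--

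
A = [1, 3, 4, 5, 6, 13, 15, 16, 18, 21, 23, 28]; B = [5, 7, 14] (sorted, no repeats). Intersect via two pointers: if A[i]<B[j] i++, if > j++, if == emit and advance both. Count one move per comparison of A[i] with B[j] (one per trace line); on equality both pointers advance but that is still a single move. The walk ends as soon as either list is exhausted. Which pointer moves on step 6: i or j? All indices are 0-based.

j

[i=0,j=0] 1<5 → i++
[i=1,j=0] 3<5 → i++
[i=2,j=0] 4<5 → i++
[i=3,j=0] 5==5 emit → i++,j++
[i=4,j=1] 6<7 → i++
[i=5,j=1] 13>7 → j++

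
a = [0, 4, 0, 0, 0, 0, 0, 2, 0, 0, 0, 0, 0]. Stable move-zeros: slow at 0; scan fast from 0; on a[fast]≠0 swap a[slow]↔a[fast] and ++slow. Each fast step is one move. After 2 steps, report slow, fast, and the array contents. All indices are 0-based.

slow=0 fast=0: a[fast]=0, fast++
slow=0 fast=1: a[fast]=4≠0 swap→a[0]=4, slow++,fast++

slow=1, fast=2, a=[4, 0, 0, 0, 0, 0, 0, 2, 0, 0, 0, 0, 0]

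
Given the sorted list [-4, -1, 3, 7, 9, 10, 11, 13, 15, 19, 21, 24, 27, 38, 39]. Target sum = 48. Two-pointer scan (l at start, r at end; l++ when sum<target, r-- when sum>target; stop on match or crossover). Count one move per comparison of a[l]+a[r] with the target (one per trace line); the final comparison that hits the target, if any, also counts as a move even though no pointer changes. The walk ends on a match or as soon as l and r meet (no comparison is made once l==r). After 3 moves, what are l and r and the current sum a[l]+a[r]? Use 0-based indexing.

l=3, r=14, sum=46

[0,14] -4+39=35 <48 → l++
[1,14] -1+39=38 <48 → l++
[2,14] 3+39=42 <48 → l++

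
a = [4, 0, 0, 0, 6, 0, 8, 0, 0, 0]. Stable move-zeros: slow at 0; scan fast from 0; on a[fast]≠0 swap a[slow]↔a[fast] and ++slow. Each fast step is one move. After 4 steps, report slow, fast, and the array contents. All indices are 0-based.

slow=1, fast=4, a=[4, 0, 0, 0, 6, 0, 8, 0, 0, 0]

(s=0,f=0) a[fast]=4≠0 swap→a[0]=4 → slow++,fast++
(s=1,f=1) a[fast]=0 → fast++
(s=1,f=2) a[fast]=0 → fast++
(s=1,f=3) a[fast]=0 → fast++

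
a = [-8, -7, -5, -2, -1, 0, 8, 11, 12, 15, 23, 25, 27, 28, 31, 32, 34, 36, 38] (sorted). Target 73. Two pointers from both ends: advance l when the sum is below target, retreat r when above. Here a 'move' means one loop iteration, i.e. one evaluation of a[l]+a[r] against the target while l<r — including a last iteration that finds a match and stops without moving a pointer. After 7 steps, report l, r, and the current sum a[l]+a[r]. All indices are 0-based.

l=7, r=18, sum=49

l=0 r=18: -8+38=30 <73, l++
l=1 r=18: -7+38=31 <73, l++
l=2 r=18: -5+38=33 <73, l++
l=3 r=18: -2+38=36 <73, l++
l=4 r=18: -1+38=37 <73, l++
l=5 r=18: 0+38=38 <73, l++
l=6 r=18: 8+38=46 <73, l++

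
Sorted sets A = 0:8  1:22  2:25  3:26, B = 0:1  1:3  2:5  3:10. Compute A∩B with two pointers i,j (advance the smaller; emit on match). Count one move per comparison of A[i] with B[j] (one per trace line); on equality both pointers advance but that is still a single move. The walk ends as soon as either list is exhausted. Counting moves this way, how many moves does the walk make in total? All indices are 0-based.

5 moves

i=0 j=0: 8>1, j++
i=0 j=1: 8>3, j++
i=0 j=2: 8>5, j++
i=0 j=3: 8<10, i++
i=1 j=3: 22>10, j++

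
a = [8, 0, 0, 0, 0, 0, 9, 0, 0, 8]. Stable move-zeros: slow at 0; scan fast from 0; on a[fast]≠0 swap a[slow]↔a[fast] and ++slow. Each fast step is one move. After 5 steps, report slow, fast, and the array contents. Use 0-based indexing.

slow=0 fast=0: a[fast]=8≠0 swap→a[0]=8, slow++,fast++
slow=1 fast=1: a[fast]=0, fast++
slow=1 fast=2: a[fast]=0, fast++
slow=1 fast=3: a[fast]=0, fast++
slow=1 fast=4: a[fast]=0, fast++

slow=1, fast=5, a=[8, 0, 0, 0, 0, 0, 9, 0, 0, 8]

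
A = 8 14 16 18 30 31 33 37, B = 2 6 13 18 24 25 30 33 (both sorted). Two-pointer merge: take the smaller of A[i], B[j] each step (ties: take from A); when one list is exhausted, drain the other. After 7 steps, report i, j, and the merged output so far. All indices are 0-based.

i=4, j=3, merged so far=[2, 6, 8, 13, 14, 16, 18]

i=0 j=0: A[i]=8>B[j]=2 take 2, j++
i=0 j=1: A[i]=8>B[j]=6 take 6, j++
i=0 j=2: A[i]=8<=B[j]=13 take 8, i++
i=1 j=2: A[i]=14>B[j]=13 take 13, j++
i=1 j=3: A[i]=14<=B[j]=18 take 14, i++
i=2 j=3: A[i]=16<=B[j]=18 take 16, i++
i=3 j=3: A[i]=18<=B[j]=18 take 18, i++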